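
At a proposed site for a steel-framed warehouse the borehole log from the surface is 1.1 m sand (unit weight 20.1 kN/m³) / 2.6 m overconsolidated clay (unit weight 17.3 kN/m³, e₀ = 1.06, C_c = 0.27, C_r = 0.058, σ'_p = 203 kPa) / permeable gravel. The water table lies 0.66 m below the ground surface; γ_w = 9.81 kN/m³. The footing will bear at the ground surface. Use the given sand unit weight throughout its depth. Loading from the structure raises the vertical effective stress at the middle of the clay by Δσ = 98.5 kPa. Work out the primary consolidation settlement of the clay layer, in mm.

Mid-depth of clay below the ground surface: z = 1.1 + 2.6/2 = 2.4 m.
Total vertical stress at mid-clay: σ_v = 20.1×1.1 + 17.3×1.3 = 44.6 kPa.
Pore pressure: u = 9.81×(2.4 − 0.66) = 17.069 kPa.
Initial effective stress: σ'_0 = σ_v − u = 44.6 − 17.069 = 27.531 kPa.
Final effective stress: σ'_f = 27.531 + 98.5 = 126.03 kPa.
σ'_f = 126.03 ≤ σ'_p = 203 kPa, so the clay remains overconsolidated and only the recompression index applies:
S_c = C_r·H/(1+e₀)·log₁₀(σ'_f/σ'_0) = 0.058×2.6/2.06×log₁₀(126.03/27.531)
    = 0.073202 × 0.66065 = 0.04836 m

S_c ≈ 48.4 mm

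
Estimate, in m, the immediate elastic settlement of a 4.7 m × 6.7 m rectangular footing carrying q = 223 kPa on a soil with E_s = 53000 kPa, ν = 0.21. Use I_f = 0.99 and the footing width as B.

Immediate (elastic) settlement: S_e = q·B·(1−ν²)/E_s · I_f.
S_e = 223 × 4.7 × (1 − 0.21²) / 53000 × 0.99
    = 223 × 4.7 × 0.9559 / 53000 × 0.99
    = 0.01871 m

S_e ≈ 0.0187 m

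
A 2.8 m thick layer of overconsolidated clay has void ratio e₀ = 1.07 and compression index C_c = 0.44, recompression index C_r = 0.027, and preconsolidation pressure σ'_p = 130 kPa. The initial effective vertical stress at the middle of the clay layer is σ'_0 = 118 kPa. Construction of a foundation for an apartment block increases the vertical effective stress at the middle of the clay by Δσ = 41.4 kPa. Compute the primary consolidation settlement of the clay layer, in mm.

Final effective stress: σ'_f = 118 + 41.4 = 159.4 kPa.
σ'_f = 159.4 > σ'_p = 130 kPa, so the stress path crosses the preconsolidation pressure — recompression up to σ'_p, then virgin compression beyond:
S_c = H/(1+e₀)·[C_r·log₁₀(σ'_p/σ'_0) + C_c·log₁₀(σ'_f/σ'_p)]
    = 2.8/2.07 × [0.027×log₁₀(130/118) + 0.44×log₁₀(159.4/130)]
    = 1.3527 × [0.0011357 + 0.03896] = 0.05424 m

S_c ≈ 54.2 mm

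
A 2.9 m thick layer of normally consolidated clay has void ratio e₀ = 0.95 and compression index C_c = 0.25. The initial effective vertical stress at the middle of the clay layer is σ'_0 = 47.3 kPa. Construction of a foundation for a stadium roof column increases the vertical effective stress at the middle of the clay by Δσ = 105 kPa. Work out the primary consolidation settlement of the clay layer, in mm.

S_c ≈ 189 mm

Final effective stress: σ'_f = σ'_0 + Δσ = 47.3 + 105 = 152.3 kPa.
Normally consolidated clay, so the full stress increment lies on the virgin compression line:
S_c = C_c·H/(1+e₀)·log₁₀(σ'_f/σ'_0) = 0.25×2.9/(1+0.95)×log₁₀(152.3/47.3)
    = 0.37179 × 0.50784 = 0.1888 m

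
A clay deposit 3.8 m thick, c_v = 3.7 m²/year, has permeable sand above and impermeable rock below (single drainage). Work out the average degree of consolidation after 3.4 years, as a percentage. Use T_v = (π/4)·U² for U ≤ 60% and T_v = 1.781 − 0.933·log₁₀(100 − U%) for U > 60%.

U ≈ 90.6 %

Drainage path length: H_d = H = 3.8 m (single drainage).
T_v = c_v·t/H_d² = 3.7×3.4/3.8² = 0.87119.
T_v = 0.87119 corresponds to the U > 60% branch:
U = 1 − 10^((1.781 − T_v)/0.933)/100 = 0.9056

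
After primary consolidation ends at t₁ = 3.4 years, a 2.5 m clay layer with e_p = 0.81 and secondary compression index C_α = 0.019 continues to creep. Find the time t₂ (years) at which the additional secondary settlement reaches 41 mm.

S_s = C_α·H/(1+e_p)·log₁₀(t₂/t₁) ⇒ log₁₀(t₂/t₁) = S_s·(1+e_p)/(C_α·H).
log₁₀(t₂/t₁) = 0.041 × (1+0.81) / (0.019×2.5) = 1.562
t₂ = t₁ × 10^1.562 = 3.4 × 36.5 = 124.1 years

t₂ ≈ 124 years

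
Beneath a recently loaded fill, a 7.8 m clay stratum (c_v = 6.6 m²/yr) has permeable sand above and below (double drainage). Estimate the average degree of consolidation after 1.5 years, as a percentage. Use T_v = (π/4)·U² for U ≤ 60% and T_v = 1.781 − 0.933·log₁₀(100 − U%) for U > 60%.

U ≈ 83.7 %

Drainage path length: H_d = H/2 = 3.9 m (double drainage).
T_v = c_v·t/H_d² = 6.6×1.5/3.9² = 0.65089.
T_v = 0.65089 corresponds to the U > 60% branch:
U = 1 − 10^((1.781 − T_v)/0.933)/100 = 0.8373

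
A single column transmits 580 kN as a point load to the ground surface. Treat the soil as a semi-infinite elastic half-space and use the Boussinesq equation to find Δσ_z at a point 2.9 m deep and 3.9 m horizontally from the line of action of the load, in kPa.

Δσ_z ≈ 2.49 kPa

Boussinesq vertical stress below a point load on an elastic half-space:
Δσ_z = 3P/(2πz²) · [1 + (r/z)²]^(−5/2)
r/z = 3.9/2.9 = 1.3448; [1+(r/z)²]^(−5/2) = 0.075647.
Δσ_z = 3×580/(2π×2.9²) × 0.075647 = 32.929 × 0.075647 = 2.491 kPa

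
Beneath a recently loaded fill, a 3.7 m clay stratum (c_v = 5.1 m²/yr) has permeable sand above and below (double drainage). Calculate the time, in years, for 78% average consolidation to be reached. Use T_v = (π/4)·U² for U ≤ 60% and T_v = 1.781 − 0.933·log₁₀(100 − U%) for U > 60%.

Drainage path length: H_d = H/2 = 1.85 m (double drainage).
U > 60%: T_v = 1.781 − 0.933·log₁₀(100 − 78) = 0.52852.
t = T_v·H_d²/c_v = 0.52852×1.85²/5.1 = 0.3547 years.

t ≈ 0.355 years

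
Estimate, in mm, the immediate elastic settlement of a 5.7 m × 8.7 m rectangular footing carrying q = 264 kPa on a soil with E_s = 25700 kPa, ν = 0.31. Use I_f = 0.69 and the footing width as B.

Immediate (elastic) settlement: S_e = q·B·(1−ν²)/E_s · I_f.
S_e = 264 × 5.7 × (1 − 0.31²) / 25700 × 0.69
    = 264 × 5.7 × 0.9039 / 25700 × 0.69
    = 0.03652 m = 36.52 mm

S_e ≈ 36.5 mm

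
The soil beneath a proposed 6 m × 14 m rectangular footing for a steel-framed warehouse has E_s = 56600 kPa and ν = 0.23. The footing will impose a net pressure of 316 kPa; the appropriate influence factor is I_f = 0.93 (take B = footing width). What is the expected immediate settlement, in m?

S_e ≈ 0.0295 m

Immediate (elastic) settlement: S_e = q·B·(1−ν²)/E_s · I_f.
S_e = 316 × 6 × (1 − 0.23²) / 56600 × 0.93
    = 316 × 6 × 0.9471 / 56600 × 0.93
    = 0.02951 m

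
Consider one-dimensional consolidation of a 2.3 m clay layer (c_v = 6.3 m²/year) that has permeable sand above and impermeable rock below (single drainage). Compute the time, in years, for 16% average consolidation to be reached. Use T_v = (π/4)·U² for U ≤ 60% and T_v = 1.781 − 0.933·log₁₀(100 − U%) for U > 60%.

Drainage path length: H_d = H = 2.3 m (single drainage).
U ≤ 60%: T_v = (π/4)·U² = (π/4)×0.16² = 0.020106.
t = T_v·H_d²/c_v = 0.020106×2.3²/6.3 = 0.01688 years.

t ≈ 0.0169 years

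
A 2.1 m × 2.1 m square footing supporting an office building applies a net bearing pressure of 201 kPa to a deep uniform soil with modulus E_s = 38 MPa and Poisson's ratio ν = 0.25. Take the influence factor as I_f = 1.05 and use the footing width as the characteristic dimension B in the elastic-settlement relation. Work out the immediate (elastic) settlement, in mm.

Immediate (elastic) settlement: S_e = q·B·(1−ν²)/E_s · I_f.
E_s = 38 MPa = 38000 kPa.
S_e = 201 × 2.1 × (1 − 0.25²) / 38000 × 1.05
    = 201 × 2.1 × 0.9375 / 38000 × 1.05
    = 0.01093 m = 10.93 mm

S_e ≈ 10.9 mm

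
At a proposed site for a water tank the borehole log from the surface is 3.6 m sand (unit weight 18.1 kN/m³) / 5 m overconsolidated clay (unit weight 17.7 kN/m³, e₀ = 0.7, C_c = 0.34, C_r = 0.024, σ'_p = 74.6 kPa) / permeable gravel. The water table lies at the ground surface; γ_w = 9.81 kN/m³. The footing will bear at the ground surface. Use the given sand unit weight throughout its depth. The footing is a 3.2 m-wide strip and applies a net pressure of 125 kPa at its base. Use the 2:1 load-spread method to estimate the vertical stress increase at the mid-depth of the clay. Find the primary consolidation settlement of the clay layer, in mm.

S_c ≈ 106 mm

Mid-depth of clay below the ground surface: z = 3.6 + 5/2 = 6.1 m.
Total vertical stress at mid-clay: σ_v = 18.1×3.6 + 17.7×2.5 = 109.41 kPa.
Pore pressure: u = 9.81×(6.1 − 0) = 59.841 kPa.
Initial effective stress: σ'_0 = σ_v − u = 109.41 − 59.841 = 49.569 kPa.
Stress increase at mid-clay by the 2:1 spreading method:
Δσ = qB/(B+z) = 125×3.2/(3.2+6.1) = 43.011 kPa
Final effective stress: σ'_f = 49.569 + 43.011 = 92.58 kPa.
σ'_f = 92.58 > σ'_p = 74.6 kPa, so the stress path crosses the preconsolidation pressure — recompression up to σ'_p, then virgin compression beyond:
S_c = H/(1+e₀)·[C_r·log₁₀(σ'_p/σ'_0) + C_c·log₁₀(σ'_f/σ'_p)]
    = 5/1.7 × [0.024×log₁₀(74.6/49.569) + 0.34×log₁₀(92.58/74.6)]
    = 2.9412 × [0.0042607 + 0.031885] = 0.1063 m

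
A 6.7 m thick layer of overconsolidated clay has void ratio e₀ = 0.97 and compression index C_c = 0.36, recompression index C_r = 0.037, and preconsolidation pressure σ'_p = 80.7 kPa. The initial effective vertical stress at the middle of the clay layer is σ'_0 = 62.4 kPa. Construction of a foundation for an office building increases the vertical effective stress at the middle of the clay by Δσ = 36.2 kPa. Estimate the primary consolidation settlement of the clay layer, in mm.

S_c ≈ 121 mm

Final effective stress: σ'_f = 62.4 + 36.2 = 98.6 kPa.
σ'_f = 98.6 > σ'_p = 80.7 kPa, so the stress path crosses the preconsolidation pressure — recompression up to σ'_p, then virgin compression beyond:
S_c = H/(1+e₀)·[C_r·log₁₀(σ'_p/σ'_0) + C_c·log₁₀(σ'_f/σ'_p)]
    = 6.7/1.97 × [0.037×log₁₀(80.7/62.4) + 0.36×log₁₀(98.6/80.7)]
    = 3.401 × [0.0041325 + 0.031321] = 0.1206 m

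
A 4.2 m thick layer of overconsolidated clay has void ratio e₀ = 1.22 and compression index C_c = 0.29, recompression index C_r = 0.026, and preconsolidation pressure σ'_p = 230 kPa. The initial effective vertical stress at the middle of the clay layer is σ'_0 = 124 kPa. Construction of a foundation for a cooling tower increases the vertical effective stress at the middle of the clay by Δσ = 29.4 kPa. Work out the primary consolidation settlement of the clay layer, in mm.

S_c ≈ 4.55 mm

Final effective stress: σ'_f = 124 + 29.4 = 153.4 kPa.
σ'_f = 153.4 ≤ σ'_p = 230 kPa, so the clay remains overconsolidated and only the recompression index applies:
S_c = C_r·H/(1+e₀)·log₁₀(σ'_f/σ'_0) = 0.026×4.2/2.22×log₁₀(153.4/124)
    = 0.049189 × 0.092404 = 0.004545 m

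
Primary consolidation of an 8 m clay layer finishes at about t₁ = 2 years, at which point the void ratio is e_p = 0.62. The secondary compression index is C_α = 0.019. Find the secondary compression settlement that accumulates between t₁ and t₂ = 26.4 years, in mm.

S_s ≈ 105 mm

Secondary compression: S_s = C_α·H/(1+e_p)·log₁₀(t₂/t₁)
S_s = 0.019×8/(1+0.62)×log₁₀(26.4/2)
    = 0.09383 × 1.121 = 0.1051 m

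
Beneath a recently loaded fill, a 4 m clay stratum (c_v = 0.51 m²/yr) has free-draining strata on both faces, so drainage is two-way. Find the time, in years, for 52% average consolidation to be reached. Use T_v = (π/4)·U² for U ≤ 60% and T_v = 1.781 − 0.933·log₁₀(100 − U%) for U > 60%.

Drainage path length: H_d = H/2 = 2 m (double drainage).
U ≤ 60%: T_v = (π/4)·U² = (π/4)×0.52² = 0.21237.
t = T_v·H_d²/c_v = 0.21237×2²/0.51 = 1.666 years.

t ≈ 1.67 years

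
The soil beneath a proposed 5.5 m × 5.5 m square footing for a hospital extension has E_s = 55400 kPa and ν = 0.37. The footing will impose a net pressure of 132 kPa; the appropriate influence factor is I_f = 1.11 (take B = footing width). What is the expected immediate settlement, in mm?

S_e ≈ 12.6 mm

Immediate (elastic) settlement: S_e = q·B·(1−ν²)/E_s · I_f.
S_e = 132 × 5.5 × (1 − 0.37²) / 55400 × 1.11
    = 132 × 5.5 × 0.8631 / 55400 × 1.11
    = 0.01255 m = 12.55 mm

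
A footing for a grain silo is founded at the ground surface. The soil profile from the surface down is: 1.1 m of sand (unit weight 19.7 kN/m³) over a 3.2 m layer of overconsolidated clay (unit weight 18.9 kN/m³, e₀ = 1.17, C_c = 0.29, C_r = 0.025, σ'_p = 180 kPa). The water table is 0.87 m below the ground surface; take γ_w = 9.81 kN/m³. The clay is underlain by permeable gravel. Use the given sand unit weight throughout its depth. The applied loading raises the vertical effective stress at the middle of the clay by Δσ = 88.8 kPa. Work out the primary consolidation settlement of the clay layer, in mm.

Mid-depth of clay below the ground surface: z = 1.1 + 3.2/2 = 2.7 m.
Total vertical stress at mid-clay: σ_v = 19.7×1.1 + 18.9×1.6 = 51.91 kPa.
Pore pressure: u = 9.81×(2.7 − 0.87) = 17.952 kPa.
Initial effective stress: σ'_0 = σ_v − u = 51.91 − 17.952 = 33.958 kPa.
Final effective stress: σ'_f = 33.958 + 88.8 = 122.76 kPa.
σ'_f = 122.76 ≤ σ'_p = 180 kPa, so the clay remains overconsolidated and only the recompression index applies:
S_c = C_r·H/(1+e₀)·log₁₀(σ'_f/σ'_0) = 0.025×3.2/2.17×log₁₀(122.76/33.958)
    = 0.036867 × 0.55811 = 0.02058 m

S_c ≈ 20.6 mm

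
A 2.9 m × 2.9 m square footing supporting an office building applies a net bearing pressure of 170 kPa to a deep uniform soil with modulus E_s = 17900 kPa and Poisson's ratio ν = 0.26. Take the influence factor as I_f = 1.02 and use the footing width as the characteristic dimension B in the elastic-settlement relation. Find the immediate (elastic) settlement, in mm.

S_e ≈ 26.2 mm

Immediate (elastic) settlement: S_e = q·B·(1−ν²)/E_s · I_f.
S_e = 170 × 2.9 × (1 − 0.26²) / 17900 × 1.02
    = 170 × 2.9 × 0.9324 / 17900 × 1.02
    = 0.02619 m = 26.19 mm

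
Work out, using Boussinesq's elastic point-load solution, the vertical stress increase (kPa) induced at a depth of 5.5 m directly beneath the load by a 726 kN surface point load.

Boussinesq vertical stress below a point load on an elastic half-space:
Δσ_z = 3P/(2πz²) · [1 + (r/z)²]^(−5/2)
r/z = 0/5.5 = 0; [1+(r/z)²]^(−5/2) = 1.
Δσ_z = 3×726/(2π×5.5²) × 1 = 11.459 × 1 = 11.46 kPa

Δσ_z ≈ 11.5 kPa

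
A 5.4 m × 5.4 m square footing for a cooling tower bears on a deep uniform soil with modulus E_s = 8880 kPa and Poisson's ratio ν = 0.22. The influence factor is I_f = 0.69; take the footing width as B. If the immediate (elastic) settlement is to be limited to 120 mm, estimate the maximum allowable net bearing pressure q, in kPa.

S_e = q·B·(1−ν²)/E_s · I_f  ⇒  q = S_e·E_s / (B·(1−ν²)·I_f).
q = 0.12 × 8880 / (5.4 × 0.9516 × 0.69) = 300.5 kPa

q ≈ 301 kPa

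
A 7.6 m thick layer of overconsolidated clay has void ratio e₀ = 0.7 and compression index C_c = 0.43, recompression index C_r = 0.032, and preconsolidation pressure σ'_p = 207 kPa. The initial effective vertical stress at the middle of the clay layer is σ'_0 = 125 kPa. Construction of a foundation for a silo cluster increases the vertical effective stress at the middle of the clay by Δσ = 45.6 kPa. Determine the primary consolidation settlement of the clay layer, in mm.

Final effective stress: σ'_f = 125 + 45.6 = 170.6 kPa.
σ'_f = 170.6 ≤ σ'_p = 207 kPa, so the clay remains overconsolidated and only the recompression index applies:
S_c = C_r·H/(1+e₀)·log₁₀(σ'_f/σ'_0) = 0.032×7.6/1.7×log₁₀(170.6/125)
    = 0.14306 × 0.13507 = 0.01932 m

S_c ≈ 19.3 mm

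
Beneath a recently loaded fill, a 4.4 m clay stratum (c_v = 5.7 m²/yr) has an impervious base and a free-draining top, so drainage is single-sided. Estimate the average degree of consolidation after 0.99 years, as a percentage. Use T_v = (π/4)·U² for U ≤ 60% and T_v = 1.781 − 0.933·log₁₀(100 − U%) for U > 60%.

Drainage path length: H_d = H = 4.4 m (single drainage).
T_v = c_v·t/H_d² = 5.7×0.99/4.4² = 0.29148.
T_v = 0.29148 corresponds to the U > 60% branch:
U = 1 − 10^((1.781 − T_v)/0.933)/100 = 0.6051

U ≈ 60.5 %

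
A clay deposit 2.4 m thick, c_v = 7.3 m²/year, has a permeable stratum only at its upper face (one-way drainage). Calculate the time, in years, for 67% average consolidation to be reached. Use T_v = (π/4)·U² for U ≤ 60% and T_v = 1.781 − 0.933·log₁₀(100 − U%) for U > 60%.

t ≈ 0.287 years

Drainage path length: H_d = H = 2.4 m (single drainage).
U > 60%: T_v = 1.781 − 0.933·log₁₀(100 − 67) = 0.36423.
t = T_v·H_d²/c_v = 0.36423×2.4²/7.3 = 0.2874 years.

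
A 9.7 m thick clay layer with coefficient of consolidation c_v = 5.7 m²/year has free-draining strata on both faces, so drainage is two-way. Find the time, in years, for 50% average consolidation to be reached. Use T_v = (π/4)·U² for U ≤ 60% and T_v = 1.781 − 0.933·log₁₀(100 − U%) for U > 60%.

t ≈ 0.81 years

Drainage path length: H_d = H/2 = 4.85 m (double drainage).
U ≤ 60%: T_v = (π/4)·U² = (π/4)×0.5² = 0.19635.
t = T_v·H_d²/c_v = 0.19635×4.85²/5.7 = 0.8103 years.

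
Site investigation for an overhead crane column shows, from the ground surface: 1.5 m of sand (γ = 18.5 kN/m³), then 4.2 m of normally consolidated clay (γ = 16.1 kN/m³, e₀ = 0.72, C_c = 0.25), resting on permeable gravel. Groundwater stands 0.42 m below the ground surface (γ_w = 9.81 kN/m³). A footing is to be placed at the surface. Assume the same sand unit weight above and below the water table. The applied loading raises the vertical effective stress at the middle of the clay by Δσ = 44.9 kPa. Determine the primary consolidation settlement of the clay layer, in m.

Mid-depth of clay below the ground surface: z = 1.5 + 4.2/2 = 3.6 m.
Total vertical stress at mid-clay: σ_v = 18.5×1.5 + 16.1×2.1 = 61.56 kPa.
Pore pressure: u = 9.81×(3.6 − 0.42) = 31.196 kPa.
Initial effective stress: σ'_0 = σ_v − u = 61.56 − 31.196 = 30.364 kPa.
Final effective stress: σ'_f = σ'_0 + Δσ = 30.364 + 44.9 = 75.264 kPa.
Normally consolidated clay, so the full stress increment lies on the virgin compression line:
S_c = C_c·H/(1+e₀)·log₁₀(σ'_f/σ'_0) = 0.25×4.2/(1+0.72)×log₁₀(75.264/30.364)
    = 0.61047 × 0.39423 = 0.2407 m

S_c ≈ 0.241 m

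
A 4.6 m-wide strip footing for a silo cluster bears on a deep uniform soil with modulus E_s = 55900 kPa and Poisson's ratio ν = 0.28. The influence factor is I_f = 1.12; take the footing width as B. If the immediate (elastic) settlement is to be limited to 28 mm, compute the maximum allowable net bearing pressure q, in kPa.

q ≈ 330 kPa

S_e = q·B·(1−ν²)/E_s · I_f  ⇒  q = S_e·E_s / (B·(1−ν²)·I_f).
q = 0.028 × 55900 / (4.6 × 0.9216 × 1.12) = 329.6 kPa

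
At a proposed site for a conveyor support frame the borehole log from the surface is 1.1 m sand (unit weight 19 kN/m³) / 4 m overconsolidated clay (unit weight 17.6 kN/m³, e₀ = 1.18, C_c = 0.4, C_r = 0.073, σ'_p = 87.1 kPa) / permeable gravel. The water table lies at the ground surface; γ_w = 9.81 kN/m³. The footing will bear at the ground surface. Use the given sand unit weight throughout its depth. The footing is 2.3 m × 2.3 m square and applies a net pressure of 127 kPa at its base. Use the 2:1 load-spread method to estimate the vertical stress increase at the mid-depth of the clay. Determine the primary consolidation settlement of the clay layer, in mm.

S_c ≈ 37.2 mm

Mid-depth of clay below the ground surface: z = 1.1 + 4/2 = 3.1 m.
Total vertical stress at mid-clay: σ_v = 19×1.1 + 17.6×2 = 56.1 kPa.
Pore pressure: u = 9.81×(3.1 − 0) = 30.411 kPa.
Initial effective stress: σ'_0 = σ_v − u = 56.1 − 30.411 = 25.689 kPa.
Stress increase at mid-clay by the 2:1 spreading method:
Δσ = qBL/((B+z)(L+z)) = 127×2.3×2.3/((2.3+3.1)(2.3+3.1)) = 23.039 kPa
Final effective stress: σ'_f = 25.689 + 23.039 = 48.728 kPa.
σ'_f = 48.728 ≤ σ'_p = 87.1 kPa, so the clay remains overconsolidated and only the recompression index applies:
S_c = C_r·H/(1+e₀)·log₁₀(σ'_f/σ'_0) = 0.073×4/2.18×log₁₀(48.728/25.689)
    = 0.13395 × 0.27803 = 0.03724 m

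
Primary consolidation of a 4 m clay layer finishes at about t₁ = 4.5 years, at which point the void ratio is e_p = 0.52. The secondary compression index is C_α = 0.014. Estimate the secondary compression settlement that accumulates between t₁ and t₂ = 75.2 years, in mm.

Secondary compression: S_s = C_α·H/(1+e_p)·log₁₀(t₂/t₁)
S_s = 0.014×4/(1+0.52)×log₁₀(75.2/4.5)
    = 0.03684 × 1.223 = 0.04506 m

S_s ≈ 45.1 mm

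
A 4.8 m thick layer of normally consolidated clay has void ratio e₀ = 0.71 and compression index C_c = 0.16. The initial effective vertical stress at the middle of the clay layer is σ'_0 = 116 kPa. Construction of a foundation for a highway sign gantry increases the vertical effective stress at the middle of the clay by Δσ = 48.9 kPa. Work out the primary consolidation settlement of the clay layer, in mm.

S_c ≈ 68.6 mm

Final effective stress: σ'_f = σ'_0 + Δσ = 116 + 48.9 = 164.9 kPa.
Normally consolidated clay, so the full stress increment lies on the virgin compression line:
S_c = C_c·H/(1+e₀)·log₁₀(σ'_f/σ'_0) = 0.16×4.8/(1+0.71)×log₁₀(164.9/116)
    = 0.44912 × 0.15276 = 0.06861 m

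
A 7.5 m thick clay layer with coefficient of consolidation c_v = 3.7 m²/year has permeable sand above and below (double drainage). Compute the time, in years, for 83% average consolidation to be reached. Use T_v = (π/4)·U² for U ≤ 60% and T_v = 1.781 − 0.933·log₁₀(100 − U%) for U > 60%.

Drainage path length: H_d = H/2 = 3.75 m (double drainage).
U > 60%: T_v = 1.781 − 0.933·log₁₀(100 − 83) = 0.63299.
t = T_v·H_d²/c_v = 0.63299×3.75²/3.7 = 2.406 years.

t ≈ 2.41 years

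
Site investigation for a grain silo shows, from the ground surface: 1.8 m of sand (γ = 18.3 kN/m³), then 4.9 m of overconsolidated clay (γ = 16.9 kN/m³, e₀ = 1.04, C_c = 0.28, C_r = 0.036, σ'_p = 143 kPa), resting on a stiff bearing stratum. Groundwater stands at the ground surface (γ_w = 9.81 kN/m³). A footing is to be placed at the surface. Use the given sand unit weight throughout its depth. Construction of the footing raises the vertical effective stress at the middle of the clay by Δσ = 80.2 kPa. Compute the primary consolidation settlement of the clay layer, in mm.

S_c ≈ 46.6 mm

Mid-depth of clay below the ground surface: z = 1.8 + 4.9/2 = 4.25 m.
Total vertical stress at mid-clay: σ_v = 18.3×1.8 + 16.9×2.45 = 74.345 kPa.
Pore pressure: u = 9.81×(4.25 − 0) = 41.693 kPa.
Initial effective stress: σ'_0 = σ_v − u = 74.345 − 41.693 = 32.652 kPa.
Final effective stress: σ'_f = 32.652 + 80.2 = 112.85 kPa.
σ'_f = 112.85 ≤ σ'_p = 143 kPa, so the clay remains overconsolidated and only the recompression index applies:
S_c = C_r·H/(1+e₀)·log₁₀(σ'_f/σ'_0) = 0.036×4.9/2.04×log₁₀(112.85/32.652)
    = 0.086472 × 0.53859 = 0.04657 m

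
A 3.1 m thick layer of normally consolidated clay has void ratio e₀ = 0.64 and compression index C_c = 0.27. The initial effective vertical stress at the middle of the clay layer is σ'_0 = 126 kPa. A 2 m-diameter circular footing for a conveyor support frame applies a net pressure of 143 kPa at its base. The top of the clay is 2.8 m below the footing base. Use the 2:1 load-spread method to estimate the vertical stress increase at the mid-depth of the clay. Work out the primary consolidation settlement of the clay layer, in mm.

S_c ≈ 23.7 mm

Mid-depth of clay below the footing base: z = 2.8 + 3.1/2 = 4.35 m.
Stress increase at mid-clay by the 2:1 spreading method:
Δσ ≈ qD²/(D+z)² = 143×2²/(2+4.35)² = 14.186 kPa
Final effective stress: σ'_f = σ'_0 + Δσ = 126 + 14.186 = 140.19 kPa.
Normally consolidated clay, so the full stress increment lies on the virgin compression line:
S_c = C_c·H/(1+e₀)·log₁₀(σ'_f/σ'_0) = 0.27×3.1/(1+0.64)×log₁₀(140.19/126)
    = 0.51037 × 0.046346 = 0.02365 m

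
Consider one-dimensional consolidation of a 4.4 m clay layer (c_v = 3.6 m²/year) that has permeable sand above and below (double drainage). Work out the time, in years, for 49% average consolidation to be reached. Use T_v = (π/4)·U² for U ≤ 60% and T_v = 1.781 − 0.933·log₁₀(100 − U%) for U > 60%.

Drainage path length: H_d = H/2 = 2.2 m (double drainage).
U ≤ 60%: T_v = (π/4)·U² = (π/4)×0.49² = 0.18857.
t = T_v·H_d²/c_v = 0.18857×2.2²/3.6 = 0.2535 years.

t ≈ 0.254 years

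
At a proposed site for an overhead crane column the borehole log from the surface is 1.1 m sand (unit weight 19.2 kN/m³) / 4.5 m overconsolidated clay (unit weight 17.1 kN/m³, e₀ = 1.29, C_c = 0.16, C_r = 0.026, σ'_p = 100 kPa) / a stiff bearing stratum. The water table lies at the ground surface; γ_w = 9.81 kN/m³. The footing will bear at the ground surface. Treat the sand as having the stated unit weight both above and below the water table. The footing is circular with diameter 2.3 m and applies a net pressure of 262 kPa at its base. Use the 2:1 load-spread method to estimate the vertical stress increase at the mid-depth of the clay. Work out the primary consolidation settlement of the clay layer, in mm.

S_c ≈ 21.4 mm

Mid-depth of clay below the ground surface: z = 1.1 + 4.5/2 = 3.35 m.
Total vertical stress at mid-clay: σ_v = 19.2×1.1 + 17.1×2.25 = 59.595 kPa.
Pore pressure: u = 9.81×(3.35 − 0) = 32.864 kPa.
Initial effective stress: σ'_0 = σ_v − u = 59.595 − 32.864 = 26.731 kPa.
Stress increase at mid-clay by the 2:1 spreading method:
Δσ ≈ qD²/(D+z)² = 262×2.3²/(2.3+3.35)² = 43.417 kPa
Final effective stress: σ'_f = 26.731 + 43.417 = 70.148 kPa.
σ'_f = 70.148 ≤ σ'_p = 100 kPa, so the clay remains overconsolidated and only the recompression index applies:
S_c = C_r·H/(1+e₀)·log₁₀(σ'_f/σ'_0) = 0.026×4.5/2.29×log₁₀(70.148/26.731)
    = 0.051093 × 0.419 = 0.02141 m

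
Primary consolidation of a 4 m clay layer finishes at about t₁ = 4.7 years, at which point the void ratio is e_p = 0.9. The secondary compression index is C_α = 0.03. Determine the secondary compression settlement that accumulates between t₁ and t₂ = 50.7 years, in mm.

S_s ≈ 65.2 mm

Secondary compression: S_s = C_α·H/(1+e_p)·log₁₀(t₂/t₁)
S_s = 0.03×4/(1+0.9)×log₁₀(50.7/4.7)
    = 0.06316 × 1.033 = 0.06524 m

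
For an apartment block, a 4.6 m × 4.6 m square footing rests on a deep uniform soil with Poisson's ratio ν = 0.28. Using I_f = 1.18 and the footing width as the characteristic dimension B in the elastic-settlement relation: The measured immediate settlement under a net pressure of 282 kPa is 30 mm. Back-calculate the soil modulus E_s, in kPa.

E_s ≈ 47000 kPa

S_e = q·B·(1−ν²)/E_s · I_f  ⇒  E_s = q·B·(1−ν²)·I_f / S_e.
E_s = 282 × 4.6 × 0.9216 × 1.18 / 0.03 = 47020 kPa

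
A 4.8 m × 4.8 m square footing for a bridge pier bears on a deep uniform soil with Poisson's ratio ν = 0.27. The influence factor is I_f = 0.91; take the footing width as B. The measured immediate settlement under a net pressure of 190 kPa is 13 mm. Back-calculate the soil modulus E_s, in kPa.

E_s ≈ 59200 kPa

S_e = q·B·(1−ν²)/E_s · I_f  ⇒  E_s = q·B·(1−ν²)·I_f / S_e.
E_s = 190 × 4.8 × 0.9271 × 0.91 / 0.013 = 59190 kPa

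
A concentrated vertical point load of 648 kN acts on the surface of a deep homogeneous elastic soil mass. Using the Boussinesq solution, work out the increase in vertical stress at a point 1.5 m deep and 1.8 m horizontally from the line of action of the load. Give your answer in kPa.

Boussinesq vertical stress below a point load on an elastic half-space:
Δσ_z = 3P/(2πz²) · [1 + (r/z)²]^(−5/2)
r/z = 1.8/1.5 = 1.2; [1+(r/z)²]^(−5/2) = 0.10753.
Δσ_z = 3×648/(2π×1.5²) × 0.10753 = 137.51 × 0.10753 = 14.79 kPa

Δσ_z ≈ 14.8 kPa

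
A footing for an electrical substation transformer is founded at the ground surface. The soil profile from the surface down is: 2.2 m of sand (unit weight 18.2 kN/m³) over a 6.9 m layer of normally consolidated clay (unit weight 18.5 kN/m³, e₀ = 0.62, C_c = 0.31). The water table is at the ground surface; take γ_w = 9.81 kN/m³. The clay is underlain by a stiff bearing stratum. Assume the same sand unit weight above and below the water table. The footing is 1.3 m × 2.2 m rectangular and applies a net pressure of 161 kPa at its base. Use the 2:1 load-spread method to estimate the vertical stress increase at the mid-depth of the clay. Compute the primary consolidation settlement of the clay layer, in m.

Mid-depth of clay below the ground surface: z = 2.2 + 6.9/2 = 5.65 m.
Total vertical stress at mid-clay: σ_v = 18.2×2.2 + 18.5×3.45 = 103.87 kPa.
Pore pressure: u = 9.81×(5.65 − 0) = 55.427 kPa.
Initial effective stress: σ'_0 = σ_v − u = 103.87 − 55.427 = 48.443 kPa.
Stress increase at mid-clay by the 2:1 spreading method:
Δσ = qBL/((B+z)(L+z)) = 161×1.3×2.2/((1.3+5.65)(2.2+5.65)) = 8.4399 kPa
Final effective stress: σ'_f = σ'_0 + Δσ = 48.443 + 8.4399 = 56.883 kPa.
Normally consolidated clay, so the full stress increment lies on the virgin compression line:
S_c = C_c·H/(1+e₀)·log₁₀(σ'_f/σ'_0) = 0.31×6.9/(1+0.62)×log₁₀(56.883/48.443)
    = 1.3204 × 0.069751 = 0.0921 m

S_c ≈ 0.0921 m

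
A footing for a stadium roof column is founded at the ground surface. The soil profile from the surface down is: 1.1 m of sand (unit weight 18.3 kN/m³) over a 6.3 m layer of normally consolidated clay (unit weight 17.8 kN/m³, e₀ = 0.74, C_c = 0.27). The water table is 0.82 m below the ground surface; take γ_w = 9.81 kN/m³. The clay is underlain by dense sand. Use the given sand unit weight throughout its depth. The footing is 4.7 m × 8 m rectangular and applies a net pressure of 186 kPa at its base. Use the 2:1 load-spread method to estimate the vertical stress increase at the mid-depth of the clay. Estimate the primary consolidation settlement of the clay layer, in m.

S_c ≈ 0.389 m

Mid-depth of clay below the ground surface: z = 1.1 + 6.3/2 = 4.25 m.
Total vertical stress at mid-clay: σ_v = 18.3×1.1 + 17.8×3.15 = 76.2 kPa.
Pore pressure: u = 9.81×(4.25 − 0.82) = 33.648 kPa.
Initial effective stress: σ'_0 = σ_v − u = 76.2 − 33.648 = 42.552 kPa.
Stress increase at mid-clay by the 2:1 spreading method:
Δσ = qBL/((B+z)(L+z)) = 186×4.7×8/((4.7+4.25)(8+4.25)) = 63.788 kPa
Final effective stress: σ'_f = σ'_0 + Δσ = 42.552 + 63.788 = 106.34 kPa.
Normally consolidated clay, so the full stress increment lies on the virgin compression line:
S_c = C_c·H/(1+e₀)·log₁₀(σ'_f/σ'_0) = 0.27×6.3/(1+0.74)×log₁₀(106.34/42.552)
    = 0.97759 × 0.39778 = 0.3889 m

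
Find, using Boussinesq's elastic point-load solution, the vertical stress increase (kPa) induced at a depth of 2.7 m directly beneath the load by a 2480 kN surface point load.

Boussinesq vertical stress below a point load on an elastic half-space:
Δσ_z = 3P/(2πz²) · [1 + (r/z)²]^(−5/2)
r/z = 0/2.7 = 0; [1+(r/z)²]^(−5/2) = 1.
Δσ_z = 3×2480/(2π×2.7²) × 1 = 162.43 × 1 = 162.4 kPa

Δσ_z ≈ 162 kPa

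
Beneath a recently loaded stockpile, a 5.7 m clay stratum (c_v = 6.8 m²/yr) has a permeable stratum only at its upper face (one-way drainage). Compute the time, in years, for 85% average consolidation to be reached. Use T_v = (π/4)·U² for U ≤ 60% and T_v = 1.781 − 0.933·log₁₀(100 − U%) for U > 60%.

Drainage path length: H_d = H = 5.7 m (single drainage).
U > 60%: T_v = 1.781 − 0.933·log₁₀(100 − 85) = 0.68371.
t = T_v·H_d²/c_v = 0.68371×5.7²/6.8 = 3.267 years.

t ≈ 3.27 years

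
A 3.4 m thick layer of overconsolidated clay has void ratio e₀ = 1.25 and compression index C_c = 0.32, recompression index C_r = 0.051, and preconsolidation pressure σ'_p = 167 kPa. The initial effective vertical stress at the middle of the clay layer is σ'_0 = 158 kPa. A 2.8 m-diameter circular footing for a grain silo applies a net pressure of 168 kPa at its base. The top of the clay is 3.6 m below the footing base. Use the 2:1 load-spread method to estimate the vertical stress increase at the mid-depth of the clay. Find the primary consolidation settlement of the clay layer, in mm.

S_c ≈ 15.3 mm

Mid-depth of clay below the footing base: z = 3.6 + 3.4/2 = 5.3 m.
Stress increase at mid-clay by the 2:1 spreading method:
Δσ ≈ qD²/(D+z)² = 168×2.8²/(2.8+5.3)² = 20.075 kPa
Final effective stress: σ'_f = 158 + 20.075 = 178.07 kPa.
σ'_f = 178.07 > σ'_p = 167 kPa, so the stress path crosses the preconsolidation pressure — recompression up to σ'_p, then virgin compression beyond:
S_c = H/(1+e₀)·[C_r·log₁₀(σ'_p/σ'_0) + C_c·log₁₀(σ'_f/σ'_p)]
    = 3.4/2.25 × [0.051×log₁₀(167/158) + 0.32×log₁₀(178.07/167)]
    = 1.5111 × [0.001227 + 0.0089198] = 0.01533 m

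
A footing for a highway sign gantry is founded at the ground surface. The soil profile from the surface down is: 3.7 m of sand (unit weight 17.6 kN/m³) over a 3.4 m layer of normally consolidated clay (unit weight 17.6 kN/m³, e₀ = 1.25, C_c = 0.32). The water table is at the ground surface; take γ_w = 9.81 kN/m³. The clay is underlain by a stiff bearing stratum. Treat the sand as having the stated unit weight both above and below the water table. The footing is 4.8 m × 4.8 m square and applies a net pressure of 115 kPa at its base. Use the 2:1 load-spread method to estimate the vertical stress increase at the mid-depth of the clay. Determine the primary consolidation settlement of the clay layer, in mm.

S_c ≈ 99.4 mm

Mid-depth of clay below the ground surface: z = 3.7 + 3.4/2 = 5.4 m.
Total vertical stress at mid-clay: σ_v = 17.6×3.7 + 17.6×1.7 = 95.04 kPa.
Pore pressure: u = 9.81×(5.4 − 0) = 52.974 kPa.
Initial effective stress: σ'_0 = σ_v − u = 95.04 − 52.974 = 42.066 kPa.
Stress increase at mid-clay by the 2:1 spreading method:
Δσ = qBL/((B+z)(L+z)) = 115×4.8×4.8/((4.8+5.4)(4.8+5.4)) = 25.467 kPa
Final effective stress: σ'_f = σ'_0 + Δσ = 42.066 + 25.467 = 67.533 kPa.
Normally consolidated clay, so the full stress increment lies on the virgin compression line:
S_c = C_c·H/(1+e₀)·log₁₀(σ'_f/σ'_0) = 0.32×3.4/(1+1.25)×log₁₀(67.533/42.066)
    = 0.48356 × 0.20558 = 0.09941 m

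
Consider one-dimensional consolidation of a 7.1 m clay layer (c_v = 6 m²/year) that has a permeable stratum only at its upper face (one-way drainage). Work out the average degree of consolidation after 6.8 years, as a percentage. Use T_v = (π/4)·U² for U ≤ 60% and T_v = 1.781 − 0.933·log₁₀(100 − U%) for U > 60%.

Drainage path length: H_d = H = 7.1 m (single drainage).
T_v = c_v·t/H_d² = 6×6.8/7.1² = 0.80936.
T_v = 0.80936 corresponds to the U > 60% branch:
U = 1 − 10^((1.781 − T_v)/0.933)/100 = 0.89

U ≈ 89 %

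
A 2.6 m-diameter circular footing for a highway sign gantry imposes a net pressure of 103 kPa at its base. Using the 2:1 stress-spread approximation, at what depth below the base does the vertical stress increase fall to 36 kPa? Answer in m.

2:1 spreading — at depth z the loaded area has grown by z in each plan dimension:
qD²/(D+z)² = Δσ_z ⇒ z = D(√(q/Δσ_z) − 1) = 2.6×(√(103/36) − 1) = 1.798 m

z ≈ 1.8 m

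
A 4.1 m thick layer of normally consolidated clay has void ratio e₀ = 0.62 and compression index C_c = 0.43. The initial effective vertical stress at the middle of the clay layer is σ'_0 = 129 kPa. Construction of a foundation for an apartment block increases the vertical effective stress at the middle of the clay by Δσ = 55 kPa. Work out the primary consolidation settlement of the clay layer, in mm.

S_c ≈ 168 mm

Final effective stress: σ'_f = σ'_0 + Δσ = 129 + 55 = 184 kPa.
Normally consolidated clay, so the full stress increment lies on the virgin compression line:
S_c = C_c·H/(1+e₀)·log₁₀(σ'_f/σ'_0) = 0.43×4.1/(1+0.62)×log₁₀(184/129)
    = 1.0883 × 0.15423 = 0.1678 m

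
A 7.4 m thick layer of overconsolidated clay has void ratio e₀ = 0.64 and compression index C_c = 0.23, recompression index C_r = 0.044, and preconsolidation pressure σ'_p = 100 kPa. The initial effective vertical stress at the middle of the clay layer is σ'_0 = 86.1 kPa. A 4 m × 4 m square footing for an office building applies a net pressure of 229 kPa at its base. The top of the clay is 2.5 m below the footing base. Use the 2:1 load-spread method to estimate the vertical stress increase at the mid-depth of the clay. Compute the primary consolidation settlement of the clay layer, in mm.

S_c ≈ 100 mm

Mid-depth of clay below the footing base: z = 2.5 + 7.4/2 = 6.2 m.
Stress increase at mid-clay by the 2:1 spreading method:
Δσ = qBL/((B+z)(L+z)) = 229×4×4/((4+6.2)(4+6.2)) = 35.217 kPa
Final effective stress: σ'_f = 86.1 + 35.217 = 121.32 kPa.
σ'_f = 121.32 > σ'_p = 100 kPa, so the stress path crosses the preconsolidation pressure — recompression up to σ'_p, then virgin compression beyond:
S_c = H/(1+e₀)·[C_r·log₁₀(σ'_p/σ'_0) + C_c·log₁₀(σ'_f/σ'_p)]
    = 7.4/1.64 × [0.044×log₁₀(100/86.1) + 0.23×log₁₀(121.32/100)]
    = 4.5122 × [0.0028599 + 0.019304] = 0.1 m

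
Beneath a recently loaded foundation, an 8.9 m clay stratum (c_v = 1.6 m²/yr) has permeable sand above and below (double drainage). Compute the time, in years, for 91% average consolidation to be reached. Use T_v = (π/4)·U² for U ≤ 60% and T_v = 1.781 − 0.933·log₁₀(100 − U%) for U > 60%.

t ≈ 11 years

Drainage path length: H_d = H/2 = 4.45 m (double drainage).
U > 60%: T_v = 1.781 − 0.933·log₁₀(100 − 91) = 0.89069.
t = T_v·H_d²/c_v = 0.89069×4.45²/1.6 = 11.02 years.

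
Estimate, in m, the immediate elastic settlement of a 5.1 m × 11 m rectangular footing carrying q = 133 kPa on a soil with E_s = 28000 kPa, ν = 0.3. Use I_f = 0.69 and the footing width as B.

Immediate (elastic) settlement: S_e = q·B·(1−ν²)/E_s · I_f.
S_e = 133 × 5.1 × (1 − 0.3²) / 28000 × 0.69
    = 133 × 5.1 × 0.91 / 28000 × 0.69
    = 0.01521 m

S_e ≈ 0.0152 m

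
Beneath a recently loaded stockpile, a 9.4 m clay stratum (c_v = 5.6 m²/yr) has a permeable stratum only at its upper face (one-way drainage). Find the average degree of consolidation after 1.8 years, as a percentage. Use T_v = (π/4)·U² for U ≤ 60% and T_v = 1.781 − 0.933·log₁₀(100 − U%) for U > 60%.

Drainage path length: H_d = H = 9.4 m (single drainage).
T_v = c_v·t/H_d² = 5.6×1.8/9.4² = 0.11408.
T_v = 0.11408 corresponds to the U ≤ 60% branch:
U = √(4T_v/π) = 0.3811

U ≈ 38.1 %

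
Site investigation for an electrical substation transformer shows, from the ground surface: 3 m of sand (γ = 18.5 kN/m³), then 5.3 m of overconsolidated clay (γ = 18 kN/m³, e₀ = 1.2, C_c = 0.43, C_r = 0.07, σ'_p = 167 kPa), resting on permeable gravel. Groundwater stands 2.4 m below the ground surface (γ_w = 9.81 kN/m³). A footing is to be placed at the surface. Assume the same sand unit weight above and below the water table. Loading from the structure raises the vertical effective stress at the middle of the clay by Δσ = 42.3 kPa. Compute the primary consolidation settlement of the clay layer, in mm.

S_c ≈ 34.1 mm

Mid-depth of clay below the ground surface: z = 3 + 5.3/2 = 5.65 m.
Total vertical stress at mid-clay: σ_v = 18.5×3 + 18×2.65 = 103.2 kPa.
Pore pressure: u = 9.81×(5.65 − 2.4) = 31.883 kPa.
Initial effective stress: σ'_0 = σ_v − u = 103.2 − 31.883 = 71.317 kPa.
Final effective stress: σ'_f = 71.317 + 42.3 = 113.62 kPa.
σ'_f = 113.62 ≤ σ'_p = 167 kPa, so the clay remains overconsolidated and only the recompression index applies:
S_c = C_r·H/(1+e₀)·log₁₀(σ'_f/σ'_0) = 0.07×5.3/2.2×log₁₀(113.62/71.317)
    = 0.16864 × 0.20226 = 0.03411 m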